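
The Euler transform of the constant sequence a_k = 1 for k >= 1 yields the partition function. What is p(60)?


The Euler transform converts the sequence a_k = 1 into the number of integer partitions.
Using the recurrence or dynamic programming:
p(60) = 966467

966467


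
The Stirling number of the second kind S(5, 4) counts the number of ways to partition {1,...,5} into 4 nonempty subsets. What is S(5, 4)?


Using the explicit formula S(n,k) = (1/k!) sum_{j=0}^{k} (-1)^(k-j) C(k,j) j^n:
S(5, 4) = 10
Equivalently, S(n,k) is n! times the coefficient of x^n in the EGF (e^x - 1)^k / k!.

10


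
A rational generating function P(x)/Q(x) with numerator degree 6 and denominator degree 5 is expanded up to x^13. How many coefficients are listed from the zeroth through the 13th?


Expanding up to x^13 gives the coefficients for x^0, x^1, ..., x^13.
That is 13 + 1 = 14 coefficients in total.

14


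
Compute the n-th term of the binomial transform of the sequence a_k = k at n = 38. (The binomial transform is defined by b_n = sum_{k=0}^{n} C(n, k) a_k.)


With a_k = k, b_n = sum_{k=0}^{n} C(n, k) k. Using k * C(n, k) = n * C(n-1, k-1) gives b_n = n * sum_{k>=1} C(n-1, k-1) = n * 2^(n-1).
For n = 38: 38 * 2^37 = 38 * 137438953472 = 5222680231936.

5222680231936


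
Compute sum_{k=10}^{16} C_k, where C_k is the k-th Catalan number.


C_10 through C_16: 16796, 58786, 208012, 742900, 2674440, 9694845, 35357670
Sum = 16796 + 58786 + 208012 + 742900 + 2674440 + 9694845 + 35357670
= 48753449

48753449


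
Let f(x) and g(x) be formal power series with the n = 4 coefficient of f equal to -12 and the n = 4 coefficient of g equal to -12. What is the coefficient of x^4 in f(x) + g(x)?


Addition of formal power series is termwise.
The coefficient of x^4 in f + g = -12 + -12
= -24

-24


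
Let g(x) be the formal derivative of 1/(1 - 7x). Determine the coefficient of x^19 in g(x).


Differentiate termwise: d/dx sum_{k>=0} 7^k x^k = sum_{k>=1} k 7^k x^(k-1) = sum_{j>=0} (j+1) 7^(j+1) x^j.
Equivalently, d/dx [1/(1 - 7x)] = 7/(1 - 7x)^2.
For j = 19: 20 * 7^20 = 20 * 79792266297612001 = 1595845325952240020.

1595845325952240020


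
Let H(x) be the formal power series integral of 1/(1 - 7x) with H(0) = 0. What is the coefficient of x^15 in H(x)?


1/(1 - 7x) = sum_{k>=0} 7^k x^k. Integrating termwise with H(0) = 0:
H(x) = sum_{k>=0} 7^k x^(k+1) / (k+1) = sum_{m>=1} 7^(m-1) x^m / m.
For m = 15: 7^14/15 = 678223072849/15 = 678223072849/15.

678223072849/15


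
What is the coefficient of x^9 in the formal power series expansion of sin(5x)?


The Maclaurin series is sin(t) = sum_{k>=0} (-1)^k t^(2k+1) / (2k+1)!, so substituting t = 5x, only odd powers of x are nonzero, with coefficient of x^(2k+1) equal to (-1)^k 5^(2k+1) / (2k+1)!.
Write 9 = 2*4 + 1, giving the coefficient (-1)^4 * 5^9 / 9! = 1953125/362880 = 390625/72576.

390625/72576


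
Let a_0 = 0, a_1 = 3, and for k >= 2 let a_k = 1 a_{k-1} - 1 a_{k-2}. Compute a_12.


Iterating the recurrence forward:
a_0 = 0
a_1 = 3
a_2 = 1*3 - 1*0 = 3
a_3 = 1*3 - 1*3 = 0
a_4 = 1*0 - 1*3 = -3
a_5 = 1*-3 - 1*0 = -3
a_6 = 1*-3 - 1*-3 = 0
a_7 = 1*0 - 1*-3 = 3
a_8 = 1*3 - 1*0 = 3
a_9 = 1*3 - 1*3 = 0
a_10 = 1*0 - 1*3 = -3
a_11 = 1*-3 - 1*0 = -3
a_12 = 1*-3 - 1*-3 = 0
So a_12 = 0.

0


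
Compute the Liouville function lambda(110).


The Liouville function is lambda(k) = (-1)^Omega(k), where Omega(k) counts the prime factors of k with multiplicity.
Factoring: 110 = 2 * 5 * 11, so Omega(110) = 3.
lambda(110) = (-1)^3 = -1.

-1


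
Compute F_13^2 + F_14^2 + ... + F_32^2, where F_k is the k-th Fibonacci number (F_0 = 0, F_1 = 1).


There is a standard identity sum_{k=0}^{N} F_k^2 = F_N * F_{N+1} (proved inductively from the telescoping relation F_k^2 = F_k F_{k+1} - F_{k-1} F_k). Then
sum_{k=13}^{32} F_k^2 = F_32 F_33 - F_12 F_13.
Computing: F_32 = 2178309, F_33 = 3524578, F_12 = 144, F_13 = 233.
Sum = 2178309 * 3524578 - 144 * 233 = 7677619945050.

7677619945050


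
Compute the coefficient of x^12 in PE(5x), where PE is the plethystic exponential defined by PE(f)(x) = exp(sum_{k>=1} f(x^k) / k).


With f(x) = 5x, the exponent is sum_{k>=1} 5 x^k / k = 5 * (-ln(1 - x)). Exponentiating:
PE(5x) = exp(-5 ln(1 - x)) = 1/(1 - x)^5.
By the negative binomial expansion, [x^n] 1/(1 - x)^5 = C(n + 4, 4).
For n = 12: C(16, 4) = 1820.

1820


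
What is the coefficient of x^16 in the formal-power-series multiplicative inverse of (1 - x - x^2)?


Let the inverse be f(x) = sum_{k>=0} a_k x^k. From f(x) * (1 - x - x^2) = 1 and matching coefficients:
 x^0: a_0 = 1.
 x^1: a_1 - a_0 = 0, so a_1 = 1.
 x^k (k >= 2): a_k - a_{k-1} - a_{k-2} = 0, i.e. a_k = a_{k-1} + a_{k-2}.
This is the Fibonacci-type recurrence shifted so that a_0 = a_1 = 1.
Iterating: a_0=1, a_1=1, a_2=2, a_3=3, a_4=5, a_5=8, a_6=13, a_7=21, a_8=34, a_9=55, ...
a_16 = 1597.

1597


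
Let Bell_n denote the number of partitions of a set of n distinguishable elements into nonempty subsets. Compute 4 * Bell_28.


Bell_28 can be computed from the Bell triangle or from Dobinski's identity Bell_n = (1/e) * sum_{k>=0} k^n / k!.
Computing Bell_28 = 6160539404599934652455.
Then 4 * 6160539404599934652455 = 24642157618399738609820.

24642157618399738609820


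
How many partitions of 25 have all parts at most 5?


Using the generating function (1-x)^(-1)(1-x^2)^(-1)...(1-x^5)^(-1),
the coefficient of x^25 counts these restricted partitions.
Result = 377

377


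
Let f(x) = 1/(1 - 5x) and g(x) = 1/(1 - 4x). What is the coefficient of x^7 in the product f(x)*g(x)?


The coefficient of x^n in f*g is the Cauchy product: sum_{k=0}^{n} a^k * b^(n-k).
With a=5, b=4, n=7:
sum_{k=0}^{7} 5^k * 4^(7-k)
= 325089

325089


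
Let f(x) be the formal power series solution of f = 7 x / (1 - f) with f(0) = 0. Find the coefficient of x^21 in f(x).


Apply Lagrange inversion: f = 7 x * phi(f) with phi(t) = 1/(1 - t), so
[x^n] f = 7^n * (1/n) [t^(n-1)] phi(t)^n = 7^n * (1/n) [t^(n-1)] (1 - t)^(-n) = 7^n * (1/n) C(2n - 2, n - 1) = 7^n * C_{n-1}.
For n = 21: C_20 = C(40, 20) / 21 = 137846528820/21 = 6564120420.
With the 7^21 = 558545864083284007 factor, the coefficient is 558545864083284007 * 6564120420 = 3666362311935629131008122940.

3666362311935629131008122940


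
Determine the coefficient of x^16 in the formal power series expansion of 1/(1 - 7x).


The geometric series identity gives 1/(1 - c x) = sum_{k>=0} c^k x^k, so the coefficient of x^k is c^k.
Here c = 7 and k = 16.
Computing: 7^16 = 33232930569601

33232930569601


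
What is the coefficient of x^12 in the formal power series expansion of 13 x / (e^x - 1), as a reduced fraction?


The exponential generating function for Bernoulli numbers is
x / (e^x - 1) = sum_{k>=0} B_k x^k / k!.
So the coefficient of x^12 in 13 x / (e^x - 1) is 13 B_12 / 12!.
Computing: B_12 = -691/2730, 12! = 479001600, giving
13 * -691/2730 / 479001600 = -691/100590336000.

-691/100590336000


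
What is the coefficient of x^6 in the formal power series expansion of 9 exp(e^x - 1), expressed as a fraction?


exp(e^x - 1) is the exponential generating function for the Bell numbers Bell_k: exp(e^x - 1) = sum_{k>=0} Bell_k x^k / k!.
So the coefficient of x^6 in 9 exp(e^x - 1) is 9 Bell_6 / 6!.
Computing: Bell_6 = 203 and 6! = 720, giving
9 * 203/720 = 203/80.

203/80


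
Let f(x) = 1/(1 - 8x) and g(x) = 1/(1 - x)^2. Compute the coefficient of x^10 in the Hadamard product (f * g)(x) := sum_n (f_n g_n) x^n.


f has coefficients f_k = 8^k. For g = 1/(1 - x)^2 the coefficient is g_k = C(k + 1, 1) = k + 1. The Hadamard coefficient is (f * g)_k = 8^k * (k + 1).
For k = 10: 8^10 * 11 = 1073741824 * 11 = 11811160064.

11811160064


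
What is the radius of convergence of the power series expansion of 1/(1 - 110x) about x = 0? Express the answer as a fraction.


Expanding 1/(1 - 110x) = sum_{k>=0} 110^k x^k, the series converges when |110x| < 1, i.e., |x| < 1/110.
So the radius of convergence is 1/110 = 1/110.

1/110


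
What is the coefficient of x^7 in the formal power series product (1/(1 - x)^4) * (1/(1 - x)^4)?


Combine the factors: (1/(1 - x)^4) * (1/(1 - x)^4) = 1/(1 - x)^8.
Then use 1/(1 - x)^r = sum_{k>=0} C(k + r - 1, r - 1) x^k with r = 8 and k = 7:
C(14, 7) = 3432.

3432


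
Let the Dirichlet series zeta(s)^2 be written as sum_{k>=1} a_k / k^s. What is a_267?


The Dirichlet convolution of the constant function 1 with itself gives (1 * 1)(k) = sum_{d | k} 1 = d(k), the number of positive divisors of k.
Since zeta(s) = sum_{k>=1} 1/k^s, we have zeta(s)^2 = sum_{k>=1} d(k)/k^s, so a_k = d(k).
For k = 267: the divisors are 1, 3, 89, 267.
Count = 4.

4


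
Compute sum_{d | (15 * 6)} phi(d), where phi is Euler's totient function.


First, 15 * 6 = 90. One classical identity is sum_{d | n} phi(d) = n (each k in [1, n] has a unique gcd with n, and among the k's with gcd(k, n) = n/d there are phi(d) of them). So the sum equals 90. We also verify directly:
Divisors of 90: 1, 2, 3, 5, 6, 9, 10, 15, 18, 30, 45, 90.
phi values: 1, 1, 2, 4, 2, 6, 4, 8, 6, 8, 24, 24.
Sum = 90.

90


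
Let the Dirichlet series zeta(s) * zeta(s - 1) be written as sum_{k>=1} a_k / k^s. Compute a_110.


Convolution gives a_k = sum_{d | k} d * 1 = sum_{d | k} d = sigma(k), the sum of positive divisors of k.
For k = 110, the divisors are 1, 2, 5, 10, 11, 22, 55, 110, so
sigma(110) = 1 + 2 + 5 + 10 + 11 + 22 + 55 + 110 = 216.

216


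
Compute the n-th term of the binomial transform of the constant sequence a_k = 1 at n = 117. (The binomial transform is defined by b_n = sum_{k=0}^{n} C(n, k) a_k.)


With a_k = 1 for all k, b_n = sum_{k=0}^{n} C(n, k) = 2^n by the binomial theorem.
For n = 117: 2^117 = 166153499473114484112975882535043072.

166153499473114484112975882535043072


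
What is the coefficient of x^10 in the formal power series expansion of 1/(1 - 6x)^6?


The general identity 1/(1 - c x)^r = sum_{k>=0} c^k C(k + r - 1, r - 1) x^k follows by substituting y = c x into 1/(1 - y)^r = sum_{k>=0} C(k + r - 1, r - 1) y^k.
For c = 6, r = 6, k = 10:
6^10 * C(15, 5) = 60466176 * 3003 = 181579926528.

181579926528


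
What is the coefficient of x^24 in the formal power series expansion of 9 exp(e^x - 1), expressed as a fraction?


exp(e^x - 1) is the exponential generating function for the Bell numbers Bell_k: exp(e^x - 1) = sum_{k>=0} Bell_k x^k / k!.
So the coefficient of x^24 in 9 exp(e^x - 1) is 9 Bell_24 / 24!.
Computing: Bell_24 = 445958869294805289 and 24! = 620448401733239439360000, giving
9 * 445958869294805289/620448401733239439360000 = 148652956431601763/22979570434564423680000.

148652956431601763/22979570434564423680000


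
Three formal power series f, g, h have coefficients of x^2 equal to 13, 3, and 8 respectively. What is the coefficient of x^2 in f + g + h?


Series addition is componentwise:
13 + 3 + 8
= 24

24


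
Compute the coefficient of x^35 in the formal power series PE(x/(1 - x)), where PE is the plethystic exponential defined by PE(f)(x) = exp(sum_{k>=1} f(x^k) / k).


For f(x) = x/(1 - x) we have
sum_{k>=1} f(x^k) / k = sum_{k>=1} (1/k) * x^k / (1 - x^k) = sum_{k, m >= 1} x^(k m) / k,
which after exponentiating simplifies to
PE(x/(1 - x)) = prod_{k>=1} 1 / (1 - x^k).
This is the generating function for the partition function p(n), so the coefficient of x^35 is p(35).
Computing p(35) by dynamic programming over parts 1, 2, ..., 35: p(35) = 14883.

14883


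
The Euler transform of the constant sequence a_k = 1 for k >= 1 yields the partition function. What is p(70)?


The Euler transform converts the sequence a_k = 1 into the number of integer partitions.
Using the recurrence or dynamic programming:
p(70) = 4087968

4087968


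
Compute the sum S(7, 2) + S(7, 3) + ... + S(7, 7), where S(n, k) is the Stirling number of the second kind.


By definition, S(n, k) counts partitions of an n-set into exactly k nonempty blocks.
Computing row n = 7 for k = 2..7:
S(7, k): 63, 301, 350, 140, 21, 1
Sum = 876.

876


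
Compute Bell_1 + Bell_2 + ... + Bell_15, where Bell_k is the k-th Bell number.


Recall Bell_k counts set partitions of a k-set (with Bell_0 = 1 by convention).
Bell_1 through Bell_15: 1, 2, 5, 15, 52, 203, 877, 4140, 21147, 115975, 678570, 4213597, 27644437, 190899322, 1382958545
Sum = 1 + 2 + 5 + 15 + 52 + 203 + 877 + 4140 + 21147 + 115975 + 678570 + 4213597 + 27644437 + 190899322 + 1382958545 = 1606536888.

1606536888


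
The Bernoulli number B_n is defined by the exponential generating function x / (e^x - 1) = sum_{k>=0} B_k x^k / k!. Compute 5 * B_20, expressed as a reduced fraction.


Bernoulli numbers can also be computed recursively via B_0 = 1 and sum_{j=0}^{m} C(m+1, j) B_j = 0 for m >= 1. Odd-index Bernoulli numbers vanish for k >= 3.
Computing B_20 = -174611/330, so 5 * B_20 = 5 * -174611/330 = -174611/66.

-174611/66


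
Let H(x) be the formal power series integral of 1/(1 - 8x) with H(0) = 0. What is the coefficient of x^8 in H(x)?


1/(1 - 8x) = sum_{k>=0} 8^k x^k. Integrating termwise with H(0) = 0:
H(x) = sum_{k>=0} 8^k x^(k+1) / (k+1) = sum_{m>=1} 8^(m-1) x^m / m.
For m = 8: 8^7/8 = 2097152/8 = 262144.

262144


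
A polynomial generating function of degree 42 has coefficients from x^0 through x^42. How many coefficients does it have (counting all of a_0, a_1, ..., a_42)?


A polynomial of degree 42 takes the form a_0 + a_1 x + ... + a_42 x^42.
The number of coefficients is 42 + 1 = 43.

43


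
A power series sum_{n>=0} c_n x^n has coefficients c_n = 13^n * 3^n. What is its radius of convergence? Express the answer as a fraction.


By the root test (Cauchy-Hadamard), the radius is R = 1 / limsup_n |c_n|^(1/n).
Here |c_n|^(1/n) = (13^n * 3^n)^(1/n) = 13 * 3 = 39 for all n.
So R = 1/39 = 1/39.

1/39


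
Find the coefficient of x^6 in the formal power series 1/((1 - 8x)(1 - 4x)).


By partial fractions or Cauchy convolution:
The coefficient equals sum_{k=0}^{6} 8^k * 4^(6-k).
= 520192

520192


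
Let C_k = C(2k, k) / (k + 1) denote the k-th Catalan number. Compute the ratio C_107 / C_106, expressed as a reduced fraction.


Using C_k = (2k)! / (k! (k+1)!), the ratio C_{k+1}/C_k simplifies to
C_{k+1}/C_k = [(2k+2)! / ((k+1)! (k+2)!)] * [k! (k+1)! / (2k)!]
 = (2k+2)(2k+1) / ((k+1)(k+2)) = 2(2k+1) / (k+2).
For k = 106: 2(2*106 + 1) / (106 + 2) = 426/108 = 71/18.

71/18


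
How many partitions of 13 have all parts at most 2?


Using the generating function (1-x)^(-1)(1-x^2)^(-1),
the coefficient of x^13 counts these restricted partitions.
Result = 7

7


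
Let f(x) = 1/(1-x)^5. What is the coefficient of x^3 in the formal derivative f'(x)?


Differentiate: d/dx [ 1/(1-x)^r ] = r / (1-x)^(r+1).
Here r = 5, so f'(x) = 5 / (1-x)^6.
The expansion of 1/(1-x)^(r+1) has coefficient of x^n equal to C(n+r, r).
So the coefficient of x^3 in f'(x) is
5 * C(8, 5) = 5 * 56 = 280

280


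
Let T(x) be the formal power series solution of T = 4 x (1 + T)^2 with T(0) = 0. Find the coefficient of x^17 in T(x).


Apply the Lagrange inversion formula: if T = 4 x * phi(T) with phi(t) = (1 + t)^2, then [x^n] T = 4^n * (1/n) [t^(n-1)] phi(t)^n = 4^n * (1/n) [t^(n-1)] (1 + t)^(2n) = 4^n * (1/n) C(2n, n-1).
Using the identity C(2n, n-1) = C(2n, n) * n / (n+1), the unscaled factor equals C(2n, n) / (n+1) = C_n, the n-th Catalan number.
For n = 17: C_17 = C(34, 17) / 18 = 2333606220/18 = 129644790.
With the 4^17 = 17179869184 factor, the coefficient is 17179869184 * 129644790 = 2227280532587151360.

2227280532587151360


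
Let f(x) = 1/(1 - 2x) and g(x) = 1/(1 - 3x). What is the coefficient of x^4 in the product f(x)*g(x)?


The coefficient of x^n in f*g is the Cauchy product: sum_{k=0}^{n} a^k * b^(n-k).
With a=2, b=3, n=4:
sum_{k=0}^{4} 2^k * 3^(4-k)
= 211

211


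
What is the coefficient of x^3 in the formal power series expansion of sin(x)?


The Maclaurin series is sin(t) = sum_{k>=0} (-1)^k t^(2k+1) / (2k+1)!, so substituting t = x, only odd powers of x are nonzero, with coefficient of x^(2k+1) equal to (-1)^k / (2k+1)!.
Write 3 = 2*1 + 1, giving the coefficient (-1)^1 / 3! = -1/6 = -1/6.

-1/6


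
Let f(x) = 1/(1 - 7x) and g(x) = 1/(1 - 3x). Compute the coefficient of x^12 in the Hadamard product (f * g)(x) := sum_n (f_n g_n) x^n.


f has coefficients f_k = 7^k and g has coefficients g_k = 3^k, so the Hadamard product has coefficient (f*g)_k = 7^k * 3^k = 21^k.
For k = 12: 21^12 = 7355827511386641.

7355827511386641


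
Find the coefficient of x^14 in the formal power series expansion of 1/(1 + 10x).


Write 1/(1 + c x) = 1/(1 - (-c) x) and apply the geometric-series identity
1/(1 - y) = sum_{k>=0} y^k to get 1/(1 + c x) = sum_{k>=0} (-c)^k x^k.
So the coefficient of x^k is (-c)^k = (-1)^k * c^k.
Here c = 10 and k = 14:
(-10)^14 = 1 * 100000000000000 = 100000000000000

100000000000000


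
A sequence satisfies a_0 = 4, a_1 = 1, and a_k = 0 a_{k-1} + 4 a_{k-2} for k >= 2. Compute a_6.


The characteristic equation is t^2 - 0 t - 4 = 0, with roots r_1 = 2 and r_2 = -2 (so c_1 = r_1 + r_2, c_2 = -r_1 r_2 as required).
One can use the closed form a_n = A r_1^n + B r_2^n, but direct iteration is more reliable:
a_0 = 4, a_1 = 1, a_2 = 16, a_3 = 4, a_4 = 64, a_5 = 16, a_6 = 256.
So a_6 = 256.

256


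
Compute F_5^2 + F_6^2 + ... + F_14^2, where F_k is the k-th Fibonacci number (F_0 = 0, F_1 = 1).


There is a standard identity sum_{k=0}^{N} F_k^2 = F_N * F_{N+1} (proved inductively from the telescoping relation F_k^2 = F_k F_{k+1} - F_{k-1} F_k). Then
sum_{k=5}^{14} F_k^2 = F_14 F_15 - F_4 F_5.
Computing: F_14 = 377, F_15 = 610, F_4 = 3, F_5 = 5.
Sum = 377 * 610 - 3 * 5 = 229955.

229955


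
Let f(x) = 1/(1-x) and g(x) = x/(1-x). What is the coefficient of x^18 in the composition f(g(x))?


First simplify the composition: f(g(x)) = 1/(1 - x/(1-x)) = (1-x)/((1-x) - x) = (1-x)/(1-2x).
Now extract the coefficient. Write (1-x)/(1-2x) = 1/(1-2x) - x/(1-2x).
The coefficient of x^n in 1/(1-2x) is 2^n, and in x/(1-2x) is 2^(n-1) (for n >= 1).
So the coefficient of x^18 is 2^18 - 2^17 = 262144 - 131072 = 131072.

131072


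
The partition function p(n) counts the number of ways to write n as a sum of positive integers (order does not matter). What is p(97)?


Using the generating function prod_{k>=1} 1/(1-x^k), we compute p(97).
By dynamic programming over parts 1 through 97:
p(97) = 133230930

133230930


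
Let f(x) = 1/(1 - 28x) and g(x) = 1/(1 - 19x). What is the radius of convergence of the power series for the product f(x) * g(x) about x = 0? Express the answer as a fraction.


The radius of 1/(1 - 28x) is 1/28 (nearest singularity at x = 1/28), and the radius of 1/(1 - 19x) is 1/19.
The product f(x)*g(x) = 1/((1 - 28x)(1 - 19x)) has singularities at both 1/28 and 1/19, so its radius of convergence is the distance to the nearest one:
min(1/28, 1/19) = 1/28.

1/28


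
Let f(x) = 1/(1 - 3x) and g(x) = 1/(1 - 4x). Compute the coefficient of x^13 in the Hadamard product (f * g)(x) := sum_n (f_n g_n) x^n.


f has coefficients f_k = 3^k and g has coefficients g_k = 4^k, so the Hadamard product has coefficient (f*g)_k = 3^k * 4^k = 12^k.
For k = 13: 12^13 = 106993205379072.

106993205379072


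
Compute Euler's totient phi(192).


phi(n) counts integers in [1, n] coprime to n. Using the multiplicative formula phi(n) = n * prod_{p | n} (1 - 1/p):
192 = 2^6 * 3, so
phi(192) = 192 * (1 - 1/2) * (1 - 1/3) = 64.

64


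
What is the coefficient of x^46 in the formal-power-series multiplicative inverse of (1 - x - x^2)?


Let the inverse be f(x) = sum_{k>=0} a_k x^k. From f(x) * (1 - x - x^2) = 1 and matching coefficients:
 x^0: a_0 = 1.
 x^1: a_1 - a_0 = 0, so a_1 = 1.
 x^k (k >= 2): a_k - a_{k-1} - a_{k-2} = 0, i.e. a_k = a_{k-1} + a_{k-2}.
This is the Fibonacci-type recurrence shifted so that a_0 = a_1 = 1.
Iterating: a_0=1, a_1=1, a_2=2, a_3=3, a_4=5, a_5=8, a_6=13, a_7=21, a_8=34, a_9=55, ...
a_46 = 2971215073.

2971215073


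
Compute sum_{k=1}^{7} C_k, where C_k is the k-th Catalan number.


C_1 through C_7: 1, 2, 5, 14, 42, 132, 429
Sum = 1 + 2 + 5 + 14 + 42 + 132 + 429
= 625

625


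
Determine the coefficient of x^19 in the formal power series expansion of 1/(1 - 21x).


The geometric series identity gives 1/(1 - c x) = sum_{k>=0} c^k x^k, so the coefficient of x^k is c^k.
Here c = 21 and k = 19.
Computing: 21^19 = 13248496640331026125580781

13248496640331026125580781


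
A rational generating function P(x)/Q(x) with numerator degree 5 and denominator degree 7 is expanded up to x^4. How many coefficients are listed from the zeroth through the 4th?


Expanding up to x^4 gives the coefficients for x^0, x^1, ..., x^4.
That is 4 + 1 = 5 coefficients in total.

5


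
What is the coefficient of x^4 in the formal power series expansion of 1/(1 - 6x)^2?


The general identity 1/(1 - c x)^r = sum_{k>=0} c^k C(k + r - 1, r - 1) x^k follows by substituting y = c x into 1/(1 - y)^r = sum_{k>=0} C(k + r - 1, r - 1) y^k.
For c = 6, r = 2, k = 4:
6^4 * C(5, 1) = 1296 * 5 = 6480.

6480


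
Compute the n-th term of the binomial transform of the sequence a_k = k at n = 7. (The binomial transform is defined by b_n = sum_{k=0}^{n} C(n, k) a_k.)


With a_k = k, b_n = sum_{k=0}^{n} C(n, k) k. Using k * C(n, k) = n * C(n-1, k-1) gives b_n = n * sum_{k>=1} C(n-1, k-1) = n * 2^(n-1).
For n = 7: 7 * 2^6 = 7 * 64 = 448.

448


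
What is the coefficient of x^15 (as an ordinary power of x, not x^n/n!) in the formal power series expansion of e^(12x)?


The exponential series is e^y = sum_{k>=0} y^k / k!. Substituting y = 12x gives
e^(12x) = sum_{k>=0} 12^k x^k / k!.
So the coefficient of x^n is a^n/n! with a = 12, n = 15:
12^15 / 15! = 15407021574586368/1307674368000 = 10319560704/875875

10319560704/875875


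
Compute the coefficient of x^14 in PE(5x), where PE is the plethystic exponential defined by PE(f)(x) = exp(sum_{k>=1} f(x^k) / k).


With f(x) = 5x, the exponent is sum_{k>=1} 5 x^k / k = 5 * (-ln(1 - x)). Exponentiating:
PE(5x) = exp(-5 ln(1 - x)) = 1/(1 - x)^5.
By the negative binomial expansion, [x^n] 1/(1 - x)^5 = C(n + 4, 4).
For n = 14: C(18, 4) = 3060.

3060


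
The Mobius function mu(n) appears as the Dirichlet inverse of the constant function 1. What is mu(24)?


24 has a squared prime factor, so mu(24) = 0.
Factorization reveals a repeated prime.

0


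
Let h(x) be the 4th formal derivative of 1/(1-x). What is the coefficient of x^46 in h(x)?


Differentiating 4 times: d^4/dx^4 [1/(1-x)] = 4!/(1-x)^5.
The expansion 1/(1-x)^5 = sum_{k>=0} C(k+4, 4) x^k, so the coefficient of x^n in 4!/(1-x)^5 is 4! * C(n+4, 4).
For n = 46: 24 * C(50, 4) = 24 * 230300 = 5527200

5527200


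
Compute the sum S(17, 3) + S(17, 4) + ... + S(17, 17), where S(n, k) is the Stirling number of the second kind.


By definition, S(n, k) counts partitions of an n-set into exactly k nonempty blocks.
Computing row n = 17 for k = 3..17:
S(17, k): 21457825, 694337290, 5652751651, 17505749898, 25708104786, 20415995028, 9528822303, 2758334150, 512060978, 62022324, 4910178, 249900, 7820, 136, 1
Sum = 82864804268.

82864804268


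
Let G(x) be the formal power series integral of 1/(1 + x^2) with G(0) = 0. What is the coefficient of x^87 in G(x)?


1/(1 + x^2) = sum_{j>=0} (-1)^j x^(2j). Integrating termwise with G(0) = 0:
G(x) = sum_{j>=0} (-1)^j x^(2j+1) / (2j+1) = arctan(x).
Only odd powers are nonzero. For x^87 write 87 = 2*43 + 1, giving
(-1)^43 / 87 = -1/87 = -1/87.

-1/87


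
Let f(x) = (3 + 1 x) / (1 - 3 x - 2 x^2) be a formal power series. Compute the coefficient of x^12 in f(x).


Write f(x) = sum_{k>=0} a_k x^k. Multiplying both sides by 1 - 3 x - 2 x^2 gives
(1 - 3 x - 2 x^2) sum_{k>=0} a_k x^k = 3 + 1 x.
Matching coefficients:
 x^0: a_0 = 3
 x^1: a_1 - 3 a_0 = 1  =>  a_1 = 3*3 + 1 = 10
 x^k (k >= 2): a_k = 3 a_{k-1} + 2 a_{k-2}.
Iterating: a_2 = 36, a_3 = 128, a_4 = 456, a_5 = 1624, a_6 = 5784, a_7 = 20600, a_8 = 73368, a_9 = 261304, a_10 = 930648, a_11 = 3314552, a_12 = 11804952.
So the coefficient of x^12 is 11804952.

11804952


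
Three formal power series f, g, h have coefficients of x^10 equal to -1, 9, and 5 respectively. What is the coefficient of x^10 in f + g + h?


Series addition is componentwise:
-1 + 9 + 5
= 13

13


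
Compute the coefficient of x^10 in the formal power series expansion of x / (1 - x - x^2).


Let f(x) = sum_{k>=0} a_k x^k. Multiplying f(x) * (1 - x - x^2) = x and matching coefficients gives a_0 = 0, a_1 = 1, and a_k = a_{k-1} + a_{k-2} for k >= 2. These are the Fibonacci numbers F_k.
Iterating from F_0 = 0, F_1 = 1:
F_0=0, F_1=1, F_2=1, F_3=2, F_4=3, F_5=5, F_6=8, F_7=13, F_8=21, F_9=34, ...
F_10 = 55.

55


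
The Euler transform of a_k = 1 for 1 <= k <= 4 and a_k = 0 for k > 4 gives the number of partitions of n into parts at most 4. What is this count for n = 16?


Partitions of 16 into parts at most 4:
Using generating function (1-x)^(-1)(1-x^2)^(-1)...(1-x^4)^(-1),
the coefficient of x^16 = 64

64


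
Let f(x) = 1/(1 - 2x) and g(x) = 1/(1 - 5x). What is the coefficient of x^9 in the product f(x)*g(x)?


The coefficient of x^n in f*g is the Cauchy product: sum_{k=0}^{n} a^k * b^(n-k).
With a=2, b=5, n=9:
sum_{k=0}^{9} 2^k * 5^(9-k)
= 3254867

3254867


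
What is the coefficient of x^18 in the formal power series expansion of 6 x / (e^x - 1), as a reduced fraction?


The exponential generating function for Bernoulli numbers is
x / (e^x - 1) = sum_{k>=0} B_k x^k / k!.
So the coefficient of x^18 in 6 x / (e^x - 1) is 6 B_18 / 18!.
Computing: B_18 = 43867/798, 18! = 6402373705728000, giving
6 * 43867/798 / 6402373705728000 = 43867/851515702861824000.

43867/851515702861824000


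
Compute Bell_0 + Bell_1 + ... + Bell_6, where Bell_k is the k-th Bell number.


Recall Bell_k counts set partitions of a k-set (with Bell_0 = 1 by convention).
Bell_0 through Bell_6: 1, 1, 2, 5, 15, 52, 203
Sum = 1 + 1 + 2 + 5 + 15 + 52 + 203 = 279.

279


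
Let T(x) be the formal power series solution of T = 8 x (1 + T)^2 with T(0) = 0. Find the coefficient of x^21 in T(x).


Apply the Lagrange inversion formula: if T = 8 x * phi(T) with phi(t) = (1 + t)^2, then [x^n] T = 8^n * (1/n) [t^(n-1)] phi(t)^n = 8^n * (1/n) [t^(n-1)] (1 + t)^(2n) = 8^n * (1/n) C(2n, n-1).
Using the identity C(2n, n-1) = C(2n, n) * n / (n+1), the unscaled factor equals C(2n, n) / (n+1) = C_n, the n-th Catalan number.
For n = 21: C_21 = C(42, 21) / 22 = 538257874440/22 = 24466267020.
With the 8^21 = 9223372036854775808 factor, the coefficient is 9223372036854775808 * 24466267020 = 225661483078490225880764252160.

225661483078490225880764252160


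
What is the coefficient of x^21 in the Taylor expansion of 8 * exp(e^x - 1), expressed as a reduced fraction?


exp(e^x - 1) = sum_{k>=0} Bell_k x^k / k!, where Bell_k is the k-th Bell number.
So the coefficient of x^21 is 8 * Bell_21 / 21!.
Computing: Bell_21 = 474869816156751 and 21! = 51090942171709440000, giving
8 * 474869816156751/51090942171709440000 = 158289938718917/2128789257154560000.

158289938718917/2128789257154560000


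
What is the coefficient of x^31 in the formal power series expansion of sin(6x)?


The Maclaurin series is sin(t) = sum_{k>=0} (-1)^k t^(2k+1) / (2k+1)!, so substituting t = 6x, only odd powers of x are nonzero, with coefficient of x^(2k+1) equal to (-1)^k 6^(2k+1) / (2k+1)!.
Write 31 = 2*15 + 1, giving the coefficient (-1)^15 * 6^31 / 31! = -1326443518324400147398656/8222838654177922817725562880000000 = -4132485216/25617946563506171875.

-4132485216/25617946563506171875


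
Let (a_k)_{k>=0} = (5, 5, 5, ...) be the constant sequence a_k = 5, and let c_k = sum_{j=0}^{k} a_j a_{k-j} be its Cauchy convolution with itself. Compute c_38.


Since a_j = 5 for all j >= 0, the convolution sum becomes
c_k = sum_{j=0}^{k} 5 * 5 = 25 * (k + 1).
Equivalently, the generating function of (a_k) is 5/(1 - x) and its square is 25/(1 - x)^2 = sum_{k>=0} 25(k + 1) x^k.
For k = 38: 25 * 39 = 975.

975


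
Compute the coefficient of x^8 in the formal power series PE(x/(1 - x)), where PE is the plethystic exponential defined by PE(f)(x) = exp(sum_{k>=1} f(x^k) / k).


For f(x) = x/(1 - x) we have
sum_{k>=1} f(x^k) / k = sum_{k>=1} (1/k) * x^k / (1 - x^k) = sum_{k, m >= 1} x^(k m) / k,
which after exponentiating simplifies to
PE(x/(1 - x)) = prod_{k>=1} 1 / (1 - x^k).
This is the generating function for the partition function p(n), so the coefficient of x^8 is p(8).
Computing p(8) by dynamic programming over parts 1, 2, ..., 8: p(8) = 22.

22


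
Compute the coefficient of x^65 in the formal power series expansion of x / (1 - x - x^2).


Let f(x) = sum_{k>=0} a_k x^k. Multiplying f(x) * (1 - x - x^2) = x and matching coefficients gives a_0 = 0, a_1 = 1, and a_k = a_{k-1} + a_{k-2} for k >= 2. These are the Fibonacci numbers F_k.
Iterating from F_0 = 0, F_1 = 1:
F_0=0, F_1=1, F_2=1, F_3=2, F_4=3, F_5=5, F_6=8, F_7=13, F_8=21, F_9=34, ...
F_65 = 17167680177565.

17167680177565


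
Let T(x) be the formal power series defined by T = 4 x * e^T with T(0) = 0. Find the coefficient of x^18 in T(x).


Apply the Lagrange inversion formula: if T = 4 x * phi(T) with phi(t) = e^t, then
[x^n] T = 4^n * (1/n) [t^(n-1)] phi(t)^n = 4^n * (1/n) [t^(n-1)] e^(n t) = 4^n * (1/n) * n^(n-1) / (n-1)! = 4^n * n^(n-1) / n!.
When c = 1 this is the Cayley count of rooted labeled trees on n vertices, divided by n!.
For n = 18: 4^18 * 18^17 / 18! = 68719476736 * 2185911559738696531968/6402373705728000 = 349351379311776170508288/14889875.

349351379311776170508288/14889875


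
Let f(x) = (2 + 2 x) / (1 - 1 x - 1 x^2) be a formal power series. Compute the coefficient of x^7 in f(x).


Write f(x) = sum_{k>=0} a_k x^k. Multiplying both sides by 1 - 1 x - 1 x^2 gives
(1 - 1 x - 1 x^2) sum_{k>=0} a_k x^k = 2 + 2 x.
Matching coefficients:
 x^0: a_0 = 2
 x^1: a_1 - 1 a_0 = 2  =>  a_1 = 1*2 + 2 = 4
 x^k (k >= 2): a_k = 1 a_{k-1} + 1 a_{k-2}.
Iterating: a_2 = 6, a_3 = 10, a_4 = 16, a_5 = 26, a_6 = 42, a_7 = 68.
So the coefficient of x^7 is 68.

68


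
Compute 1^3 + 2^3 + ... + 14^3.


This power sum has a closed form given by Faulhaber's formula
sum_{k=1}^{m} k^p = (1 / (p + 1)) * sum_{j=0}^{p} C(p + 1, j) B_j m^(p + 1 - j),
but for small m direct computation is fastest:
1 + 8 + 27 + 64 + 125 + 216 + 343 + 512 + 729 + 1000 + 1331 + 1728 + 2197 + 2744 = 11025.

11025


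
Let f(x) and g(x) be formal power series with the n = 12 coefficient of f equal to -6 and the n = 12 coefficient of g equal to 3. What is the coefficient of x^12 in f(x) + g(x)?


Addition of formal power series is termwise.
The coefficient of x^12 in f + g = -6 + 3
= -3

-3


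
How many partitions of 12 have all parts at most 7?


Using the generating function (1-x)^(-1)(1-x^2)^(-1)...(1-x^7)^(-1),
the coefficient of x^12 counts these restricted partitions.
Result = 65

65


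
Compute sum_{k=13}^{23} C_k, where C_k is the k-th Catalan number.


C_13 through C_23: 742900, 2674440, 9694845, 35357670, 129644790, 477638700, 1767263190, 6564120420, 24466267020, 91482563640, 343059613650
Sum = 742900 + 2674440 + 9694845 + 35357670 + 129644790 + 477638700 + 1767263190 + 6564120420 + 24466267020 + 91482563640 + 343059613650
= 467995581265

467995581265


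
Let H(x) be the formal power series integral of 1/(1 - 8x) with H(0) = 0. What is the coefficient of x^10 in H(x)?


1/(1 - 8x) = sum_{k>=0} 8^k x^k. Integrating termwise with H(0) = 0:
H(x) = sum_{k>=0} 8^k x^(k+1) / (k+1) = sum_{m>=1} 8^(m-1) x^m / m.
For m = 10: 8^9/10 = 134217728/10 = 67108864/5.

67108864/5


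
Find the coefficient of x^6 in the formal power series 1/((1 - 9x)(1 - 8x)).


By partial fractions or Cauchy convolution:
The coefficient equals sum_{k=0}^{6} 9^k * 8^(6-k).
= 2685817

2685817


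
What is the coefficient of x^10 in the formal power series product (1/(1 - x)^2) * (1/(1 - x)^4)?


Combine the factors: (1/(1 - x)^2) * (1/(1 - x)^4) = 1/(1 - x)^6.
Then use 1/(1 - x)^r = sum_{k>=0} C(k + r - 1, r - 1) x^k with r = 6 and k = 10:
C(15, 5) = 3003.

3003


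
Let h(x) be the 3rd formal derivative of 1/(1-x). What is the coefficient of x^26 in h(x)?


Differentiating 3 times: d^3/dx^3 [1/(1-x)] = 3!/(1-x)^4.
The expansion 1/(1-x)^4 = sum_{k>=0} C(k+3, 3) x^k, so the coefficient of x^n in 3!/(1-x)^4 is 3! * C(n+3, 3).
For n = 26: 6 * C(29, 3) = 6 * 3654 = 21924

21924


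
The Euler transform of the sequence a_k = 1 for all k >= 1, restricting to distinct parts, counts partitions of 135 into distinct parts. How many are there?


Partitions of 135 into distinct parts can be computed via generating function.
Product (1+x)(1+x^2)(1+x^3)...
The coefficient of x^135 = 6711480

6711480


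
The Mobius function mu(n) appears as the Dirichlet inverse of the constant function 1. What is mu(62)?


62 = 2 * 31 (all distinct primes).
mu(62) = (-1)^2 = 1

1


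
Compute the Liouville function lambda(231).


The Liouville function is lambda(k) = (-1)^Omega(k), where Omega(k) counts the prime factors of k with multiplicity.
Factoring: 231 = 3 * 7 * 11, so Omega(231) = 3.
lambda(231) = (-1)^3 = -1.

-1


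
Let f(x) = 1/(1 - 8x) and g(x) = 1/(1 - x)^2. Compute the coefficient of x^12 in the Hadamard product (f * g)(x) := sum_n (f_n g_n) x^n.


f has coefficients f_k = 8^k. For g = 1/(1 - x)^2 the coefficient is g_k = C(k + 1, 1) = k + 1. The Hadamard coefficient is (f * g)_k = 8^k * (k + 1).
For k = 12: 8^12 * 13 = 68719476736 * 13 = 893353197568.

893353197568


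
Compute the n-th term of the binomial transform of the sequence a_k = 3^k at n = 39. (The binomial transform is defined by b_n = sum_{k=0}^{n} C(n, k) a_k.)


With a_k = 3^k, b_n = sum_{k=0}^{n} C(n, k) 3^k = (1 + 3)^n by the binomial theorem.
For n = 39: (1 + 3)^39 = 4^39 = 302231454903657293676544.

302231454903657293676544


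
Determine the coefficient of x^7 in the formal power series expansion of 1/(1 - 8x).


The geometric series identity gives 1/(1 - c x) = sum_{k>=0} c^k x^k, so the coefficient of x^k is c^k.
Here c = 8 and k = 7.
Computing: 8^7 = 2097152

2097152


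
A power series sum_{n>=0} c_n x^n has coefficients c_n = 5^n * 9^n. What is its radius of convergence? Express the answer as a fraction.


By the root test (Cauchy-Hadamard), the radius is R = 1 / limsup_n |c_n|^(1/n).
Here |c_n|^(1/n) = (5^n * 9^n)^(1/n) = 5 * 9 = 45 for all n.
So R = 1/45 = 1/45.

1/45


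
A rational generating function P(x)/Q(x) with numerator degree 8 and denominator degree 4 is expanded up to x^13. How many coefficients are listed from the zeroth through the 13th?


Expanding up to x^13 gives the coefficients for x^0, x^1, ..., x^13.
That is 13 + 1 = 14 coefficients in total.

14


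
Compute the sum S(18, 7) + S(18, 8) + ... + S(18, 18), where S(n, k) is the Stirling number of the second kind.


By definition, S(n, k) counts partitions of an n-set into exactly k nonempty blocks.
Computing row n = 18 for k = 7..18:
S(18, k): 197462483400, 189036065010, 106175395755, 37112163803, 8391004908, 1256328866, 125854638, 8408778, 367200, 9996, 153, 1
Sum = 539568082508.

539568082508


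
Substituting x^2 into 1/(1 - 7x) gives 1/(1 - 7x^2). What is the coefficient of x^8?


The coefficient of x^(2m) in 1/(1 - 7x^2) is 7^m.
With n = 8 = 2*4, the coefficient is 7^4 = 2401.

2401


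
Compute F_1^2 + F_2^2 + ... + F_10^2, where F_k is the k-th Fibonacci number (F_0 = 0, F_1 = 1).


There is a standard identity sum_{k=0}^{N} F_k^2 = F_N * F_{N+1} (proved inductively from the telescoping relation F_k^2 = F_k F_{k+1} - F_{k-1} F_k). Then
sum_{k=1}^{10} F_k^2 = F_10 F_11 - F_0 F_1.
Computing: F_10 = 55, F_11 = 89, F_0 = 0, F_1 = 1.
Sum = 55 * 89 - 0 * 1 = 4895.

4895


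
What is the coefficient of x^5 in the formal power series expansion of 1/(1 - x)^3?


The negative binomial / multiset identity is
1/(1 - x)^r = sum_{k>=0} C(k + r - 1, r - 1) x^k.
Here r = 3 and k = 5, so the coefficient is
C(5 + 2, 2) = C(7, 2)
= 21

21


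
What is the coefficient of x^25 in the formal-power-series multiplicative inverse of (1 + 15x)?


The inverse is 1/(1 + 15x). Apply the geometric identity 1/(1 - y) = sum_{k>=0} y^k with y = -15x:
1/(1 + 15x) = sum_{k>=0} (-15)^k x^k.
So the coefficient of x^25 is (-15)^25 = -252511682940423488616943359375.

-252511682940423488616943359375


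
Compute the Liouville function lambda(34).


The Liouville function is lambda(k) = (-1)^Omega(k), where Omega(k) counts the prime factors of k with multiplicity.
Factoring: 34 = 2 * 17, so Omega(34) = 2.
lambda(34) = (-1)^2 = 1.

1


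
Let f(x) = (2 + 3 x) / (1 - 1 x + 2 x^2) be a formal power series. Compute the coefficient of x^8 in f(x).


Write f(x) = sum_{k>=0} a_k x^k. Multiplying both sides by 1 - 1 x + 2 x^2 gives
(1 - 1 x + 2 x^2) sum_{k>=0} a_k x^k = 2 + 3 x.
Matching coefficients:
 x^0: a_0 = 2
 x^1: a_1 - 1 a_0 = 3  =>  a_1 = 1*2 + 3 = 5
 x^k (k >= 2): a_k = 1 a_{k-1} - 2 a_{k-2}.
Iterating: a_2 = 1, a_3 = -9, a_4 = -11, a_5 = 7, a_6 = 29, a_7 = 15, a_8 = -43.
So the coefficient of x^8 is -43.

-43


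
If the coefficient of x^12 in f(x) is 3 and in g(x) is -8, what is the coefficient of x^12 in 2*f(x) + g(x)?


Scalar multiplication scales coefficients: 2 * 3 = 6.
Then add the g coefficient: 6 + -8
= -2

-2


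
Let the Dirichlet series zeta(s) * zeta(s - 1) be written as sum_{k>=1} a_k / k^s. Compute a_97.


Convolution gives a_k = sum_{d | k} d * 1 = sum_{d | k} d = sigma(k), the sum of positive divisors of k.
For k = 97, the divisors are 1, 97, so
sigma(97) = 1 + 97 = 98.

98


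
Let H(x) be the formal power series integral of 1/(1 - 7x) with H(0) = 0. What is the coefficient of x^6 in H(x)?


1/(1 - 7x) = sum_{k>=0} 7^k x^k. Integrating termwise with H(0) = 0:
H(x) = sum_{k>=0} 7^k x^(k+1) / (k+1) = sum_{m>=1} 7^(m-1) x^m / m.
For m = 6: 7^5/6 = 16807/6 = 16807/6.

16807/6


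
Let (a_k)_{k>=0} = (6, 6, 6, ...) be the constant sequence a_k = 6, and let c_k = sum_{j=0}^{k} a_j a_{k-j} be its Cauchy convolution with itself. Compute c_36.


Since a_j = 6 for all j >= 0, the convolution sum becomes
c_k = sum_{j=0}^{k} 6 * 6 = 36 * (k + 1).
Equivalently, the generating function of (a_k) is 6/(1 - x) and its square is 36/(1 - x)^2 = sum_{k>=0} 36(k + 1) x^k.
For k = 36: 36 * 37 = 1332.

1332


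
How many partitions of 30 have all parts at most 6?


Using the generating function (1-x)^(-1)(1-x^2)^(-1)...(1-x^6)^(-1),
the coefficient of x^30 counts these restricted partitions.
Result = 1206

1206


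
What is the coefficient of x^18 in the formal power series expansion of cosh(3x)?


The Maclaurin series is cosh(t) = sum_{m>=0} t^(2m) / (2m)!, so substituting t = 3x, only even powers of x are nonzero, with coefficient of x^(2m) equal to 3^(2m) / (2m)!.
For x^18 the coefficient is 3^18/18! = 387420489/6402373705728000 = 59049/975822848000.

59049/975822848000


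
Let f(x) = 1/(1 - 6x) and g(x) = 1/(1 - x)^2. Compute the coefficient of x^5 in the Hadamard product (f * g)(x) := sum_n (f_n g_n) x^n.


f has coefficients f_k = 6^k. For g = 1/(1 - x)^2 the coefficient is g_k = C(k + 1, 1) = k + 1. The Hadamard coefficient is (f * g)_k = 6^k * (k + 1).
For k = 5: 6^5 * 6 = 7776 * 6 = 46656.

46656


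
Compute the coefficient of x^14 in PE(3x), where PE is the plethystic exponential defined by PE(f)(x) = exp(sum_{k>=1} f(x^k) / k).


With f(x) = 3x, the exponent is sum_{k>=1} 3 x^k / k = 3 * (-ln(1 - x)). Exponentiating:
PE(3x) = exp(-3 ln(1 - x)) = 1/(1 - x)^3.
By the negative binomial expansion, [x^n] 1/(1 - x)^3 = C(n + 2, 2).
For n = 14: C(16, 2) = 120.

120


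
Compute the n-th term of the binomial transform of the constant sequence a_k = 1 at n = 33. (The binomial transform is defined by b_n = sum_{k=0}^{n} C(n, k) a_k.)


With a_k = 1 for all k, b_n = sum_{k=0}^{n} C(n, k) = 2^n by the binomial theorem.
For n = 33: 2^33 = 8589934592.

8589934592
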